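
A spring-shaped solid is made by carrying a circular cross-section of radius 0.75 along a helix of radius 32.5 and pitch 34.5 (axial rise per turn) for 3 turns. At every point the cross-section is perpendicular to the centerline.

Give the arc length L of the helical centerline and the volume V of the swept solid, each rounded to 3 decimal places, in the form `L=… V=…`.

L=621.292 V=1097.914

2πR = 2π·32.5 = 204.203522
per-turn = √(204.203522² + 34.5²) = √(41699.0786 + 1190.25) = √42889.3286 = 207.097389
L = 3 × 207.097389 = 621.292167
V = π·0.75² × L = 1.767146 × 621.292167 = 1097.913886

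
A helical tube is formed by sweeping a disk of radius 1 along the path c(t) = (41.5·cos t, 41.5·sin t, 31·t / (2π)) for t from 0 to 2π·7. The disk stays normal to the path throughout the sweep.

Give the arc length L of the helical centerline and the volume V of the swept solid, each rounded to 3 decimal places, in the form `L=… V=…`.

2πR = 2π·41.5 = 260.752190
per-turn = √(260.752190² + 31²) = √(67991.7047 + 961) = √68952.7047 = 262.588470
L = 7 × 262.588470 = 1838.119292
V = π·1² × L = 3.141593 × 1838.119292 = 5774.622064

L=1838.119 V=5774.622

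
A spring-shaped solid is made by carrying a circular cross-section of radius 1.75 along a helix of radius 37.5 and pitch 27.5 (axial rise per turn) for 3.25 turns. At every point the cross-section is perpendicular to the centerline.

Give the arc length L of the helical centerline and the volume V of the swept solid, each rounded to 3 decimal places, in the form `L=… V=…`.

2πR = 2π·37.5 = 235.619449
per-turn = √(235.619449² + 27.5²) = √(55516.5248 + 756.25) = √56272.7748 = 237.218833
L = 3.25 × 237.218833 = 770.961207
V = π·1.75² × L = 9.621128 × 770.961207 = 7417.516075

L=770.961 V=7417.516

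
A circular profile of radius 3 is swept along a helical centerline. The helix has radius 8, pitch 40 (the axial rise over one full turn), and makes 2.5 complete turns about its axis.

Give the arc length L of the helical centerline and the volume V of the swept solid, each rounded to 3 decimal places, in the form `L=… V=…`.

2πR = 2π·8 = 50.265482
per-turn = √(50.265482² + 40²) = √(2526.6187 + 1600) = √4126.6187 = 64.238763
L = 2.5 × 64.238763 = 160.596909
V = π·3² × L = 28.274334 × 160.596909 = 4540.770613

L=160.597 V=4540.771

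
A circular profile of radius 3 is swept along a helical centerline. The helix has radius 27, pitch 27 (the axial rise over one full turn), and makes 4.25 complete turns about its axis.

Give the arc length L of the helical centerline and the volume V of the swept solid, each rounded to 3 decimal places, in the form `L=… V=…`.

L=730.070 V=20642.241

2πR = 2π·27 = 169.646003
per-turn = √(169.646003² + 27²) = √(28779.7664 + 729) = √29508.7664 = 171.781159
L = 4.25 × 171.781159 = 730.069924
V = π·3² × L = 28.274334 × 730.069924 = 20642.240784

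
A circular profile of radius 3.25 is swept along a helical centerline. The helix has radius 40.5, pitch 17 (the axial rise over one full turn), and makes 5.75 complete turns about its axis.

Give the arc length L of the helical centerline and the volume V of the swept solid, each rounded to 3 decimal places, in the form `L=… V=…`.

L=1466.458 V=48661.591

2πR = 2π·40.5 = 254.469005
per-turn = √(254.469005² + 17²) = √(64754.4745 + 289) = √65043.4745 = 255.036222
L = 5.75 × 255.036222 = 1466.458276
V = π·3.25² × L = 33.183072 × 1466.458276 = 48661.591145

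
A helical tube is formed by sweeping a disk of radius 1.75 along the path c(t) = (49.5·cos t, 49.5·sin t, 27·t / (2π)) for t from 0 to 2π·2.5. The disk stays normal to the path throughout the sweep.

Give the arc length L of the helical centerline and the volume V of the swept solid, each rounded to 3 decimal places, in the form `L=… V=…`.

L=780.469 V=7508.988

2πR = 2π·49.5 = 311.017673
per-turn = √(311.017673² + 27²) = √(96731.9927 + 729) = √97460.9927 = 312.187432
L = 2.5 × 312.187432 = 780.468580
V = π·1.75² × L = 9.621128 × 780.468580 = 7508.987721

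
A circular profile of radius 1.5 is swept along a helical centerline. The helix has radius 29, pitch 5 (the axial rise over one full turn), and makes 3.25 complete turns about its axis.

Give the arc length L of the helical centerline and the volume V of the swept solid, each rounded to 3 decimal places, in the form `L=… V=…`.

L=592.413 V=4187.522

2πR = 2π·29 = 182.212374
per-turn = √(182.212374² + 5²) = √(33201.3492 + 25) = √33226.3492 = 182.280962
L = 3.25 × 182.280962 = 592.413127
V = π·1.5² × L = 7.068583 × 592.413127 = 4187.521640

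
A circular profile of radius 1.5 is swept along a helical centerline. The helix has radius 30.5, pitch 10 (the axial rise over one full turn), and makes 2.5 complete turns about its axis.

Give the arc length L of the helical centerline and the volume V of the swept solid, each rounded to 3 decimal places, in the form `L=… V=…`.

2πR = 2π·30.5 = 191.637152
per-turn = √(191.637152² + 10²) = √(36724.7980 + 100) = √36824.7980 = 191.897884
L = 2.5 × 191.897884 = 479.744711
V = π·1.5² × L = 7.068583 × 479.744711 = 3391.115531

L=479.745 V=3391.116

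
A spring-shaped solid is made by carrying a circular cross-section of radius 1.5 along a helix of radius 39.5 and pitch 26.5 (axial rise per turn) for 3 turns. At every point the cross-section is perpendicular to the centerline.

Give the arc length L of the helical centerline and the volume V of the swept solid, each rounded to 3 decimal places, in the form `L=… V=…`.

2πR = 2π·39.5 = 248.185820
per-turn = √(248.185820² + 26.5²) = √(61596.2011 + 702.25) = √62298.4511 = 249.596577
L = 3 × 249.596577 = 748.789730
V = π·1.5² × L = 7.068583 × 748.789730 = 5292.882708

L=748.790 V=5292.883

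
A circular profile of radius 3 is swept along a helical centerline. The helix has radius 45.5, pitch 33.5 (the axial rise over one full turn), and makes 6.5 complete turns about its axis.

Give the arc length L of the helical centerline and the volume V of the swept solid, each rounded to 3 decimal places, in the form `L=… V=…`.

L=1870.967 V=52900.332

2πR = 2π·45.5 = 285.884931
per-turn = √(285.884931² + 33.5²) = √(81730.1940 + 1122.25) = √82852.4440 = 287.841005
L = 6.5 × 287.841005 = 1870.966531
V = π·3² × L = 28.274334 × 1870.966531 = 52900.332386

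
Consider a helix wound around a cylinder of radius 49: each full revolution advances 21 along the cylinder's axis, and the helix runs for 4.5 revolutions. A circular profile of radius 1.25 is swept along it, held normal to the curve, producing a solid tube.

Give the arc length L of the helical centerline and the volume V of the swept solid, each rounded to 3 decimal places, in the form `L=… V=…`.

2πR = 2π·49 = 307.876080
per-turn = √(307.876080² + 21²) = √(94787.6807 + 441) = √95228.6807 = 308.591446
L = 4.5 × 308.591446 = 1388.661508
V = π·1.25² × L = 4.908739 × 1388.661508 = 6816.576237

L=1388.662 V=6816.576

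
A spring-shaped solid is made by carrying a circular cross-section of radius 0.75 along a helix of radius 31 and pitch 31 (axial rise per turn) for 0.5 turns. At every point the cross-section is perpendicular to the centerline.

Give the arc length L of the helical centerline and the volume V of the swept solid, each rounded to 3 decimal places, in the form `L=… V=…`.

2πR = 2π·31 = 194.778745
per-turn = √(194.778745² + 31²) = √(37938.7593 + 961) = √38899.7593 = 197.230219
L = 0.5 × 197.230219 = 98.615110
V = π·0.75² × L = 1.767146 × 98.615110 = 174.267283

L=98.615 V=174.267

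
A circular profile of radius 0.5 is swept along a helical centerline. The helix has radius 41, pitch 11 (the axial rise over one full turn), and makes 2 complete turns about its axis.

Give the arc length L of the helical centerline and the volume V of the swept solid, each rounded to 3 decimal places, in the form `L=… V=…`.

L=515.691 V=405.023

2πR = 2π·41 = 257.610598
per-turn = √(257.610598² + 11²) = √(66363.2200 + 121) = √66484.2200 = 257.845341
L = 2 × 257.845341 = 515.690682
V = π·0.5² × L = 0.785398 × 515.690682 = 405.022515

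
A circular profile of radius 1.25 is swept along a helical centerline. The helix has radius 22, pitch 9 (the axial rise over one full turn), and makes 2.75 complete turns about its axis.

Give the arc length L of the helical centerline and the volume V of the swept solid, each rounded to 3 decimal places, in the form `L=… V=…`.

L=380.938 V=1869.923

2πR = 2π·22 = 138.230077
per-turn = √(138.230077² + 9²) = √(19107.5541 + 81) = √19188.5541 = 138.522757
L = 2.75 × 138.522757 = 380.937581
V = π·1.25² × L = 4.908739 × 380.937581 = 1869.922978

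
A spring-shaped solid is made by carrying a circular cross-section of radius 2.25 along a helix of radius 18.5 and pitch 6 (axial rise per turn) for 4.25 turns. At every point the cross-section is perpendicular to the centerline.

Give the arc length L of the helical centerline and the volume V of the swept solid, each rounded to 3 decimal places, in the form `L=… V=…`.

L=494.673 V=7867.436

2πR = 2π·18.5 = 116.238928
per-turn = √(116.238928² + 6²) = √(13511.4884 + 36) = √13547.4884 = 116.393679
L = 4.25 × 116.393679 = 494.673134
V = π·2.25² × L = 15.904313 × 494.673134 = 7867.436264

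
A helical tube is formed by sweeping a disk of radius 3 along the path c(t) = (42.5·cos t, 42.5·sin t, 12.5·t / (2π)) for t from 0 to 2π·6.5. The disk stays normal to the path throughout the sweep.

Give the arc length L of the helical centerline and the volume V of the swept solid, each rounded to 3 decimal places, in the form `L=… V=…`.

2πR = 2π·42.5 = 267.035376
per-turn = √(267.035376² + 12.5²) = √(71307.8918 + 156.25) = √71464.1418 = 267.327780
L = 6.5 × 267.327780 = 1737.630568
V = π·3² × L = 28.274334 × 1737.630568 = 49130.346845

L=1737.631 V=49130.347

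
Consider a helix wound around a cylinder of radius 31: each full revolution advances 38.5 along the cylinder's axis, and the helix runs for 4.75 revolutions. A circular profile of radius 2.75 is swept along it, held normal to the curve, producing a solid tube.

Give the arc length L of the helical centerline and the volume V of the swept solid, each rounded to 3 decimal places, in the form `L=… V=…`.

2πR = 2π·31 = 194.778745
per-turn = √(194.778745² + 38.5²) = √(37938.7593 + 1482.25) = √39421.0093 = 198.547247
L = 4.75 × 198.547247 = 943.099424
V = π·2.75² × L = 23.758294 × 943.099424 = 22406.433794

L=943.099 V=22406.434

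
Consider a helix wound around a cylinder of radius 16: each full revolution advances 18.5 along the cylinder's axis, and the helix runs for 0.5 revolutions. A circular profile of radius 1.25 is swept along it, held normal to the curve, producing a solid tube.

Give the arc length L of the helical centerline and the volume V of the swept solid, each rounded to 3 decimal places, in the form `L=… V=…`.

L=51.110 V=250.883

2πR = 2π·16 = 100.530965
per-turn = √(100.530965² + 18.5²) = √(10106.4749 + 342.25) = √10448.7249 = 102.219005
L = 0.5 × 102.219005 = 51.109502
V = π·1.25² × L = 4.908739 × 51.109502 = 250.883183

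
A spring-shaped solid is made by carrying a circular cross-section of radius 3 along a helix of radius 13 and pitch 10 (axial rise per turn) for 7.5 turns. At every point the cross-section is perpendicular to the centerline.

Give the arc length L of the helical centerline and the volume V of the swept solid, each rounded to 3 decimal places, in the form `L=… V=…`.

L=617.185 V=17450.481

2πR = 2π·13 = 81.681409
per-turn = √(81.681409² + 10²) = √(6671.8526 + 100) = √6771.8526 = 82.291267
L = 7.5 × 82.291267 = 617.184500
V = π·3² × L = 28.274334 × 617.184500 = 17450.480627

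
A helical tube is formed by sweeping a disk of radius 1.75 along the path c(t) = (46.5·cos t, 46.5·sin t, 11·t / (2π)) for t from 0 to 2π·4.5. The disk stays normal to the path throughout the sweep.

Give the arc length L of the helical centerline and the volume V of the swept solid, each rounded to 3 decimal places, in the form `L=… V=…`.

L=1315.688 V=12658.402

2πR = 2π·46.5 = 292.168117
per-turn = √(292.168117² + 11²) = √(85362.2085 + 121) = √85483.2085 = 292.375116
L = 4.5 × 292.375116 = 1315.688022
V = π·1.75² × L = 9.621128 × 1315.688022 = 12658.402213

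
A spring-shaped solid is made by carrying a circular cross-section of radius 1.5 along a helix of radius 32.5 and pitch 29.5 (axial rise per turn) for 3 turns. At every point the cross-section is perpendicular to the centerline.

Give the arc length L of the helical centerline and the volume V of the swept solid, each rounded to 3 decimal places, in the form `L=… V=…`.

L=618.970 V=4375.242

2πR = 2π·32.5 = 204.203522
per-turn = √(204.203522² + 29.5²) = √(41699.0786 + 870.25) = √42569.3286 = 206.323359
L = 3 × 206.323359 = 618.970078
V = π·1.5² × L = 7.068583 × 618.970078 = 4375.241662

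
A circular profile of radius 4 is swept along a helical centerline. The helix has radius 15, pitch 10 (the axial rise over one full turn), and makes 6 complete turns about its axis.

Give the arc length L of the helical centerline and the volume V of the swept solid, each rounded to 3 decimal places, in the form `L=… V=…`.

2πR = 2π·15 = 94.247780
per-turn = √(94.247780² + 10²) = √(8882.6440 + 100) = √8982.6440 = 94.776811
L = 6 × 94.776811 = 568.660868
V = π·4² × L = 50.265482 × 568.660868 = 28584.012876

L=568.661 V=28584.013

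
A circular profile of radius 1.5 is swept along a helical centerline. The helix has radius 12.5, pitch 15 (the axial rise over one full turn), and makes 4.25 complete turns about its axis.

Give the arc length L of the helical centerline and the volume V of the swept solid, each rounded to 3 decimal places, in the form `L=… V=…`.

L=339.827 V=2402.098

2πR = 2π·12.5 = 78.539816
per-turn = √(78.539816² + 15²) = √(6168.5028 + 225) = √6393.5028 = 79.959382
L = 4.25 × 79.959382 = 339.827373
V = π·1.5² × L = 7.068583 × 339.827373 = 2402.098152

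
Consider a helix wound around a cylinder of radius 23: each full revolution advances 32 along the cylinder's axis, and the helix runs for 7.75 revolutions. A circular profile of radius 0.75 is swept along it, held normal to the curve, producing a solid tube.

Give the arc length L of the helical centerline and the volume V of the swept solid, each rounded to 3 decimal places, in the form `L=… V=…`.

L=1147.107 V=2027.105

2πR = 2π·23 = 144.513262
per-turn = √(144.513262² + 32²) = √(20884.0829 + 1024) = √21908.0829 = 148.013793
L = 7.75 × 148.013793 = 1147.106896
V = π·0.75² × L = 1.767146 × 1147.106896 = 2027.105210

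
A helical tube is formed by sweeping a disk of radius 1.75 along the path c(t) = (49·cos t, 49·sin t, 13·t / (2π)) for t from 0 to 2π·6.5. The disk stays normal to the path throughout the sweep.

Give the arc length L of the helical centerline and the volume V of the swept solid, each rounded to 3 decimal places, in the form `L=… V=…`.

2πR = 2π·49 = 307.876080
per-turn = √(307.876080² + 13²) = √(94787.6807 + 169) = √94956.6807 = 308.150419
L = 6.5 × 308.150419 = 2002.977723
V = π·1.75² × L = 9.621128 × 2002.977723 = 19270.904054

L=2002.978 V=19270.904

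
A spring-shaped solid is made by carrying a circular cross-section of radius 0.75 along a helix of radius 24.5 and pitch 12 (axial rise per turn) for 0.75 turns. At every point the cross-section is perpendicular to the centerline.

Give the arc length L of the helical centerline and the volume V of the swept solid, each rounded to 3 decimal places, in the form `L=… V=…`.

L=115.804 V=204.642

2πR = 2π·24.5 = 153.938040
per-turn = √(153.938040² + 12²) = √(23696.9202 + 144) = √23840.9202 = 154.405052
L = 0.75 × 154.405052 = 115.803789
V = π·0.75² × L = 1.767146 × 115.803789 = 204.642188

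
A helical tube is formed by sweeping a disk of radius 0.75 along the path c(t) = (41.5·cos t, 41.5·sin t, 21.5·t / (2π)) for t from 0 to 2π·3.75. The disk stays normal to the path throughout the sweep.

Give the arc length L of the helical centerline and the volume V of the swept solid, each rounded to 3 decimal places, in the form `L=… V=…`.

2πR = 2π·41.5 = 260.752190
per-turn = √(260.752190² + 21.5²) = √(67991.7047 + 462.25) = √68453.9547 = 261.637067
L = 3.75 × 261.637067 = 981.139000
V = π·0.75² × L = 1.767146 × 981.139000 = 1733.815730

L=981.139 V=1733.816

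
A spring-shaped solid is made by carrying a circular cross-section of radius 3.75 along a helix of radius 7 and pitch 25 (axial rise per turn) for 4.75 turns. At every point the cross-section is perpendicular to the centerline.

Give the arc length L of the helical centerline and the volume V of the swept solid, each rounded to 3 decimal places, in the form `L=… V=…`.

L=240.307 V=10616.435

2πR = 2π·7 = 43.982297
per-turn = √(43.982297² + 25²) = √(1934.4425 + 625) = √2559.4425 = 50.590933
L = 4.75 × 50.590933 = 240.306930
V = π·3.75² × L = 44.178647 × 240.306930 = 10616.434954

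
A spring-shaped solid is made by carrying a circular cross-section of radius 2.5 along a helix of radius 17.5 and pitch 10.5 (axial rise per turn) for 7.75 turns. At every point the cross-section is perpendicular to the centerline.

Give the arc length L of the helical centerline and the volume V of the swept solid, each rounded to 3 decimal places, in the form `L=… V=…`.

2πR = 2π·17.5 = 109.955743
per-turn = √(109.955743² + 10.5²) = √(12090.2654 + 110.25) = √12200.5154 = 110.455943
L = 7.75 × 110.455943 = 856.033560
V = π·2.5² × L = 19.634954 × 856.033560 = 16808.179644

L=856.034 V=16808.180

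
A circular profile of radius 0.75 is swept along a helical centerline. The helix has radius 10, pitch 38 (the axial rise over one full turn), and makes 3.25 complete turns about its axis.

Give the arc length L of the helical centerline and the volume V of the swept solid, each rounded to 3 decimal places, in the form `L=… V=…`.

2πR = 2π·10 = 62.831853
per-turn = √(62.831853² + 38²) = √(3947.8418 + 1444) = √5391.8418 = 73.429162
L = 3.25 × 73.429162 = 238.644775
V = π·0.75² × L = 1.767146 × 238.644775 = 421.720128

L=238.645 V=421.720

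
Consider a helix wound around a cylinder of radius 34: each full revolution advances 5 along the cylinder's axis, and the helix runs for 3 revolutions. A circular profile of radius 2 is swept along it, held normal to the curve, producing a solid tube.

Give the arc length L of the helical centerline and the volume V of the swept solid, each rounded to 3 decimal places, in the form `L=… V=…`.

L=641.060 V=8055.803

2πR = 2π·34 = 213.628300
per-turn = √(213.628300² + 5²) = √(45637.0508 + 25) = √45662.0508 = 213.686805
L = 3 × 213.686805 = 641.060416
V = π·2² × L = 12.566371 × 641.060416 = 8055.802772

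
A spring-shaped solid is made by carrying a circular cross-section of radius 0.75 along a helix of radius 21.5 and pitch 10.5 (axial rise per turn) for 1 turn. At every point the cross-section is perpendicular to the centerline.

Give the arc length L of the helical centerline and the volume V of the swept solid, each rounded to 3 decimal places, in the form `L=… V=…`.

L=135.496 V=239.441

2πR = 2π·21.5 = 135.088484
per-turn = √(135.088484² + 10.5²) = √(18248.8985 + 110.25) = √18359.1485 = 135.495936
L = 1 × 135.495936 = 135.495936
V = π·0.75² × L = 1.767146 × 135.495936 = 239.441083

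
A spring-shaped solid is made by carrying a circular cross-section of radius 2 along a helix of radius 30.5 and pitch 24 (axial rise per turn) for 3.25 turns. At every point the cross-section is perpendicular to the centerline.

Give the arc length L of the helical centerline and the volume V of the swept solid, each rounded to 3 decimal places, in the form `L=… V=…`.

L=627.686 V=7887.735

2πR = 2π·30.5 = 191.637152
per-turn = √(191.637152² + 24²) = √(36724.7980 + 576) = √37300.7980 = 193.134145
L = 3.25 × 193.134145 = 627.685971
V = π·2² × L = 12.566371 × 627.685971 = 7887.734545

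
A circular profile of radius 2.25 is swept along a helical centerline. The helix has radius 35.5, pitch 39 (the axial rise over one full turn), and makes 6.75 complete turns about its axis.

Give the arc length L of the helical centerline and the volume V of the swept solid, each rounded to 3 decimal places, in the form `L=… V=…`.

2πR = 2π·35.5 = 223.053078
per-turn = √(223.053078² + 39²) = √(49752.6758 + 1521) = √51273.6758 = 226.436913
L = 6.75 × 226.436913 = 1528.449166
V = π·2.25² × L = 15.904313 × 1528.449166 = 24308.933648

L=1528.449 V=24308.934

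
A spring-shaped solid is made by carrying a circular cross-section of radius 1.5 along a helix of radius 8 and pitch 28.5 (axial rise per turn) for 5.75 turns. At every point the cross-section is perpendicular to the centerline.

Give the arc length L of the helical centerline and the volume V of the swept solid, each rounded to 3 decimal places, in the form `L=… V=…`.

2πR = 2π·8 = 50.265482
per-turn = √(50.265482² + 28.5²) = √(2526.6187 + 812.25) = √3338.8687 = 57.782945
L = 5.75 × 57.782945 = 332.251933
V = π·1.5² × L = 7.068583 × 332.251933 = 2348.550525

L=332.252 V=2348.551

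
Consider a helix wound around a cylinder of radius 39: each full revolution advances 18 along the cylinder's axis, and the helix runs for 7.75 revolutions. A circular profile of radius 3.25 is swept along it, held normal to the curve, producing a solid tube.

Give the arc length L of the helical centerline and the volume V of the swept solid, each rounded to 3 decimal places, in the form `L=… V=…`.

L=1904.209 V=63187.519

2πR = 2π·39 = 245.044227
per-turn = √(245.044227² + 18²) = √(60046.6732 + 324) = √60370.6732 = 245.704443
L = 7.75 × 245.704443 = 1904.209431
V = π·3.25² × L = 33.183072 × 1904.209431 = 63187.519425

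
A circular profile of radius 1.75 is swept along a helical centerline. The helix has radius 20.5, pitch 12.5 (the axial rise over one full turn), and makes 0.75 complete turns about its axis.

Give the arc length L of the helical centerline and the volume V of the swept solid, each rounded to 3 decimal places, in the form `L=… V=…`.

2πR = 2π·20.5 = 128.805299
per-turn = √(128.805299² + 12.5²) = √(16590.8050 + 156.25) = √16747.0550 = 129.410413
L = 0.75 × 129.410413 = 97.057810
V = π·1.75² × L = 9.621128 × 97.057810 = 933.805563

L=97.058 V=933.806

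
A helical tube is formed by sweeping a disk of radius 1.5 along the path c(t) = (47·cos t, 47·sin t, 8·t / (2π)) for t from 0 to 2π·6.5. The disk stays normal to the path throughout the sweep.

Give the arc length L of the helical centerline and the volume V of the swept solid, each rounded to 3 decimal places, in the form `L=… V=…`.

L=1920.217 V=13573.216

2πR = 2π·47 = 295.309709
per-turn = √(295.309709² + 8²) = √(87207.8245 + 64) = √87271.8245 = 295.418050
L = 6.5 × 295.418050 = 1920.217327
V = π·1.5² × L = 7.068583 × 1920.217327 = 13573.216461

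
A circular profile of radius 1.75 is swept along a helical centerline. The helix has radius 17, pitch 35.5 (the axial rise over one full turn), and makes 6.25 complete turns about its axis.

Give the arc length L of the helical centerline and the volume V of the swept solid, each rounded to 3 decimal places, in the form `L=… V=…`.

2πR = 2π·17 = 106.814150
per-turn = √(106.814150² + 35.5²) = √(11409.2627 + 1260.25) = √12669.5127 = 112.558930
L = 6.25 × 112.558930 = 703.493312
V = π·1.75² × L = 9.621128 × 703.493312 = 6768.398847

L=703.493 V=6768.399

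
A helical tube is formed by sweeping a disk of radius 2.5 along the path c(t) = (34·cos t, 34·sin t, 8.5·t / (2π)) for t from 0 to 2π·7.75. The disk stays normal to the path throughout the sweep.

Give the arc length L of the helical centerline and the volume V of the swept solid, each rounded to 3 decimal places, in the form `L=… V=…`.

2πR = 2π·34 = 213.628300
per-turn = √(213.628300² + 8.5²) = √(45637.0508 + 72.25) = √45709.3008 = 213.797336
L = 7.75 × 213.797336 = 1656.929352
V = π·2.5² × L = 19.634954 × 1656.929352 = 32533.731741

L=1656.929 V=32533.732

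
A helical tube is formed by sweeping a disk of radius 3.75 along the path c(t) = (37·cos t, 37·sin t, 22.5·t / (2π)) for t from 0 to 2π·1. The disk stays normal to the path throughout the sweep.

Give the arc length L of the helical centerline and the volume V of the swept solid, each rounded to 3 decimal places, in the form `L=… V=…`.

2πR = 2π·37 = 232.477856
per-turn = √(232.477856² + 22.5²) = √(54045.9537 + 506.25) = √54552.2037 = 233.564132
L = 1 × 233.564132 = 233.564132
V = π·3.75² × L = 44.178647 × 233.564132 = 10318.547262

L=233.564 V=10318.547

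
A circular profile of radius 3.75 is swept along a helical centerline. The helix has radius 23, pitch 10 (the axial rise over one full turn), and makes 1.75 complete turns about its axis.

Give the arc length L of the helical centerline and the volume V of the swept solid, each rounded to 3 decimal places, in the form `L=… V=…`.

2πR = 2π·23 = 144.513262
per-turn = √(144.513262² + 10²) = √(20884.0829 + 100) = √20984.0829 = 144.858838
L = 1.75 × 144.858838 = 253.502966
V = π·3.75² × L = 44.178647 × 253.502966 = 11199.417983

L=253.503 V=11199.418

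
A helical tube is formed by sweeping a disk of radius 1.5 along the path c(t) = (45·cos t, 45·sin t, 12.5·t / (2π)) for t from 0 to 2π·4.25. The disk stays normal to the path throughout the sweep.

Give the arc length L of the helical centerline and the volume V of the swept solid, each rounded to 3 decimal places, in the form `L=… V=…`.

2πR = 2π·45 = 282.743339
per-turn = √(282.743339² + 12.5²) = √(79943.7956 + 156.25) = √80100.0456 = 283.019515
L = 4.25 × 283.019515 = 1202.832937
V = π·1.5² × L = 7.068583 × 1202.832937 = 8502.325017

L=1202.833 V=8502.325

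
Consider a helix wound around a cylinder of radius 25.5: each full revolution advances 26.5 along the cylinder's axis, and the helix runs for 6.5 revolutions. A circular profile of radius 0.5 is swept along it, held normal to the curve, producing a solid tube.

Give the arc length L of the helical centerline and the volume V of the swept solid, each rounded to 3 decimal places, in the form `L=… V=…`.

L=1055.587 V=829.056

2πR = 2π·25.5 = 160.221225
per-turn = √(160.221225² + 26.5²) = √(25670.8410 + 702.25) = √26373.0910 = 162.397940
L = 6.5 × 162.397940 = 1055.586613
V = π·0.5² × L = 0.785398 × 1055.586613 = 829.055787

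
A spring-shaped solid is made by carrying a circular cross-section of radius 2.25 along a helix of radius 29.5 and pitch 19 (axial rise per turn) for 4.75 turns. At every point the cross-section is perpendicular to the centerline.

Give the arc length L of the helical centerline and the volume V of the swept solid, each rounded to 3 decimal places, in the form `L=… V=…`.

2πR = 2π·29.5 = 185.353967
per-turn = √(185.353967² + 19²) = √(34356.0929 + 361) = √34717.0929 = 186.325234
L = 4.75 × 186.325234 = 885.044863
V = π·2.25² × L = 15.904313 × 885.044863 = 14076.030346

L=885.045 V=14076.030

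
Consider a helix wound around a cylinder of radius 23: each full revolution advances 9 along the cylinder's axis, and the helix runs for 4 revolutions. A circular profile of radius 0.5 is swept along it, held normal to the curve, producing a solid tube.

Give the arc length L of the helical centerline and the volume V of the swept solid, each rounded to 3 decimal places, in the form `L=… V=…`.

L=579.173 V=454.881

2πR = 2π·23 = 144.513262
per-turn = √(144.513262² + 9²) = √(20884.0829 + 81) = √20965.0829 = 144.793242
L = 4 × 144.793242 = 579.172968
V = π·0.5² × L = 0.785398 × 579.172968 = 454.881385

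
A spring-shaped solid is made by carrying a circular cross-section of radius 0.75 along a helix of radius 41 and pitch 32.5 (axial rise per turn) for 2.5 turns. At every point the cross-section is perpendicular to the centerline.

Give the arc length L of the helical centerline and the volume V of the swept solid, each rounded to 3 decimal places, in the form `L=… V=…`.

L=649.131 V=1147.110

2πR = 2π·41 = 257.610598
per-turn = √(257.610598² + 32.5²) = √(66363.2200 + 1056.25) = √67419.4700 = 259.652595
L = 2.5 × 259.652595 = 649.131487
V = π·0.75² × L = 1.767146 × 649.131487 = 1147.110025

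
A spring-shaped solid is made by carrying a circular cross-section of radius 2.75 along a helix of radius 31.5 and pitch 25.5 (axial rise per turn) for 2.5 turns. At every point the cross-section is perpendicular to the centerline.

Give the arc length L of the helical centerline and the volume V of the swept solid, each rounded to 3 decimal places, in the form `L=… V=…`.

2πR = 2π·31.5 = 197.920337
per-turn = √(197.920337² + 25.5²) = √(39172.4599 + 650.25) = √39822.7099 = 199.556282
L = 2.5 × 199.556282 = 498.890706
V = π·2.75² × L = 23.758294 × 498.890706 = 11852.792291

L=498.891 V=11852.792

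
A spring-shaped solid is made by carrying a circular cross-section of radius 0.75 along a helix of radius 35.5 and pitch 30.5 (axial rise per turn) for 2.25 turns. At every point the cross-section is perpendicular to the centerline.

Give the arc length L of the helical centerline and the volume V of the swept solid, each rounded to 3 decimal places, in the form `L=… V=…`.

2πR = 2π·35.5 = 223.053078
per-turn = √(223.053078² + 30.5²) = √(49752.6758 + 930.25) = √50682.9258 = 225.128687
L = 2.25 × 225.128687 = 506.539546
V = π·0.75² × L = 1.767146 × 506.539546 = 895.129266

L=506.540 V=895.129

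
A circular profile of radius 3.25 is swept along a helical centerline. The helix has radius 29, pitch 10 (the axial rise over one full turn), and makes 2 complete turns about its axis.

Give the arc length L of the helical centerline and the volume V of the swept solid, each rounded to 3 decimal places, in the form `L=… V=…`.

L=364.973 V=12110.930

2πR = 2π·29 = 182.212374
per-turn = √(182.212374² + 10²) = √(33201.3492 + 100) = √33301.3492 = 182.486573
L = 2 × 182.486573 = 364.973145
V = π·3.25² × L = 33.183072 × 364.973145 = 12110.930307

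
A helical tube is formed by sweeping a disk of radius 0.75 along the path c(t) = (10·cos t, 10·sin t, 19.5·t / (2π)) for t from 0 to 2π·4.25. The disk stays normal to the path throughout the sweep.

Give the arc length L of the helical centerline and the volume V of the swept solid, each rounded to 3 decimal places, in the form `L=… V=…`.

L=279.600 V=494.094

2πR = 2π·10 = 62.831853
per-turn = √(62.831853² + 19.5²) = √(3947.8418 + 380.25) = √4328.0918 = 65.788234
L = 4.25 × 65.788234 = 279.599995
V = π·0.75² × L = 1.767146 × 279.599995 = 494.093976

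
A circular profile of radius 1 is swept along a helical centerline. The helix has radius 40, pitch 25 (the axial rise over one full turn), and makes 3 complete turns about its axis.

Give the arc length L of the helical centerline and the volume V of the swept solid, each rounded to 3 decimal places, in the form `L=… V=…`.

L=757.703 V=2380.395

2πR = 2π·40 = 251.327412
per-turn = √(251.327412² + 25²) = √(63165.4682 + 625) = √63790.4682 = 252.567750
L = 3 × 252.567750 = 757.703249
V = π·1² × L = 3.141593 × 757.703249 = 2380.394961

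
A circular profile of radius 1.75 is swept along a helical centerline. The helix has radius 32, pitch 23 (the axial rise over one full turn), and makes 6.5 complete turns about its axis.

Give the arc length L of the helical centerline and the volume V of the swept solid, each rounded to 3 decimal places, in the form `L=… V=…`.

2πR = 2π·32 = 201.061930
per-turn = √(201.061930² + 23²) = √(40425.8996 + 529) = √40954.8996 = 202.373169
L = 6.5 × 202.373169 = 1315.425600
V = π·1.75² × L = 9.621128 × 1315.425600 = 12655.877417

L=1315.426 V=12655.877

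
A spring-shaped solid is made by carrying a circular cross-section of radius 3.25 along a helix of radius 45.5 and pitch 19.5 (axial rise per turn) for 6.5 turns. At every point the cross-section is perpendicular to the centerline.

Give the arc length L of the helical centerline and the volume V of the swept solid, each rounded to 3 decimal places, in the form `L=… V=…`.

2πR = 2π·45.5 = 285.884931
per-turn = √(285.884931² + 19.5²) = √(81730.1940 + 380.25) = √82110.4440 = 286.549200
L = 6.5 × 286.549200 = 1862.569800
V = π·3.25² × L = 33.183072 × 1862.569800 = 61805.788539

L=1862.570 V=61805.789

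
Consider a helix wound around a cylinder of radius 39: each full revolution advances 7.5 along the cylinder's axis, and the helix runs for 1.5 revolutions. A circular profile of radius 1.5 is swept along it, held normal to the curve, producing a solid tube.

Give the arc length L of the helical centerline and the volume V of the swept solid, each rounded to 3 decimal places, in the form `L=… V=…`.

2πR = 2π·39 = 245.044227
per-turn = √(245.044227² + 7.5²) = √(60046.6732 + 56.25) = √60102.9232 = 245.158975
L = 1.5 × 245.158975 = 367.738463
V = π·1.5² × L = 7.068583 × 367.738463 = 2599.390021

L=367.738 V=2599.390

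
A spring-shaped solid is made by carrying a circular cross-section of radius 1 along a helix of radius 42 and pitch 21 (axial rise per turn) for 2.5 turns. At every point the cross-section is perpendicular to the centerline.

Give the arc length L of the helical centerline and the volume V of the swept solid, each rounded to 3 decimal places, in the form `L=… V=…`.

L=661.820 V=2079.169

2πR = 2π·42 = 263.893783
per-turn = √(263.893783² + 21²) = √(69639.9287 + 441) = √70080.9287 = 264.728028
L = 2.5 × 264.728028 = 661.820069
V = π·1² × L = 3.141593 × 661.820069 = 2079.169068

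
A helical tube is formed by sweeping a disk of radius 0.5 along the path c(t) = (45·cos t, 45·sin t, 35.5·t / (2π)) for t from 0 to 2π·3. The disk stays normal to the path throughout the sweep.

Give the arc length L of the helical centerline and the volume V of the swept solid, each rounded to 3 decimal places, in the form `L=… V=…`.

L=854.890 V=671.429

2πR = 2π·45 = 282.743339
per-turn = √(282.743339² + 35.5²) = √(79943.7956 + 1260.25) = √81204.0456 = 284.963236
L = 3 × 284.963236 = 854.889707
V = π·0.5² × L = 0.785398 × 854.889707 = 671.428806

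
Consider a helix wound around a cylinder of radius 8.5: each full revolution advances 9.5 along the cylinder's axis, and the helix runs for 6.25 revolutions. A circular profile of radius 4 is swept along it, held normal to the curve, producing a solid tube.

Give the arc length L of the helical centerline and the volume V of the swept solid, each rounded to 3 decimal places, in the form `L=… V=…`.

2πR = 2π·8.5 = 53.407075
per-turn = √(53.407075² + 9.5²) = √(2852.3157 + 90.25) = √2942.5657 = 54.245421
L = 6.25 × 54.245421 = 339.033880
V = π·4² × L = 50.265482 × 339.033880 = 17041.701531

L=339.034 V=17041.702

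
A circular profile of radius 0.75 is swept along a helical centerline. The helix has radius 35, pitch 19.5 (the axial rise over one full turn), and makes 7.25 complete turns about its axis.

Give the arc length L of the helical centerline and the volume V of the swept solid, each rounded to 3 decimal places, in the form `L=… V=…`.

2πR = 2π·35 = 219.911486
per-turn = √(219.911486² + 19.5²) = √(48361.0616 + 380.25) = √48741.3116 = 220.774345
L = 7.25 × 220.774345 = 1600.614004
V = π·0.75² × L = 1.767146 × 1600.614004 = 2828.518423

L=1600.614 V=2828.518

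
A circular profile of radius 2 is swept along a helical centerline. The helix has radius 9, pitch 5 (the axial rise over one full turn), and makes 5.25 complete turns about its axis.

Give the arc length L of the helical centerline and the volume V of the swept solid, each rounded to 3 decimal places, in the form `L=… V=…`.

2πR = 2π·9 = 56.548668
per-turn = √(56.548668² + 5²) = √(3197.7518 + 25) = √3222.7518 = 56.769286
L = 5.25 × 56.769286 = 298.038751
V = π·2² × L = 12.566371 × 298.038751 = 3745.265405

L=298.039 V=3745.265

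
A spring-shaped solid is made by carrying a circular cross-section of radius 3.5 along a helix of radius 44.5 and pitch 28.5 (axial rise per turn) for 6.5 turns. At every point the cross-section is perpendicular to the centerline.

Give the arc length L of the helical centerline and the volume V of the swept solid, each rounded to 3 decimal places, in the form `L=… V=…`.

L=1826.828 V=70304.591

2πR = 2π·44.5 = 279.601746
per-turn = √(279.601746² + 28.5²) = √(78177.1365 + 812.25) = √78989.3865 = 281.050505
L = 6.5 × 281.050505 = 1826.828284
V = π·3.5² × L = 38.484510 × 1826.828284 = 70304.591363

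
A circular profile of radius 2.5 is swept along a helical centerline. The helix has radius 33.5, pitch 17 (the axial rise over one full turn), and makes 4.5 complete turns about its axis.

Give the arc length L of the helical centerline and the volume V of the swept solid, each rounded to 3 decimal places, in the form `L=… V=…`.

2πR = 2π·33.5 = 210.486708
per-turn = √(210.486708² + 17²) = √(44304.6542 + 289) = √44593.6542 = 211.172096
L = 4.5 × 211.172096 = 950.274432
V = π·2.5² × L = 19.634954 × 950.274432 = 18658.594846

L=950.274 V=18658.595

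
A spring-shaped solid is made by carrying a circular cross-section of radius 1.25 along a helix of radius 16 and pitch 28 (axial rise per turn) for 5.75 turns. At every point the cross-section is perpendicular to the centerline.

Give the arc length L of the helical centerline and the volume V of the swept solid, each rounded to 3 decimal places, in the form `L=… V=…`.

L=600.055 V=2945.514

2πR = 2π·16 = 100.530965
per-turn = √(100.530965² + 28²) = √(10106.4749 + 784) = √10890.4749 = 104.357438
L = 5.75 × 104.357438 = 600.055270
V = π·1.25² × L = 4.908739 × 600.055270 = 2945.514417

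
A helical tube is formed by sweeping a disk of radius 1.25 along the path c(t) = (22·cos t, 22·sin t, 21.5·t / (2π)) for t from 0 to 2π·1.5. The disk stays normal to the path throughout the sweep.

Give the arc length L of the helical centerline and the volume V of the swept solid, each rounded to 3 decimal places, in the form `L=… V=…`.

2πR = 2π·22 = 138.230077
per-turn = √(138.230077² + 21.5²) = √(19107.5541 + 462.25) = √19569.8041 = 139.892116
L = 1.5 × 139.892116 = 209.838174
V = π·1.25² × L = 4.908739 × 209.838174 = 1030.040728

L=209.838 V=1030.041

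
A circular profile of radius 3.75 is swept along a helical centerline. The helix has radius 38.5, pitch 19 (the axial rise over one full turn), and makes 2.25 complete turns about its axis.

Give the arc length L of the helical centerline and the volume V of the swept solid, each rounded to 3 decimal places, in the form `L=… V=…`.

L=545.957 V=24119.651

2πR = 2π·38.5 = 241.902634
per-turn = √(241.902634² + 19²) = √(58516.8845 + 361) = √58877.8845 = 242.647655
L = 2.25 × 242.647655 = 545.957224
V = π·3.75² × L = 44.178647 × 545.957224 = 24119.651300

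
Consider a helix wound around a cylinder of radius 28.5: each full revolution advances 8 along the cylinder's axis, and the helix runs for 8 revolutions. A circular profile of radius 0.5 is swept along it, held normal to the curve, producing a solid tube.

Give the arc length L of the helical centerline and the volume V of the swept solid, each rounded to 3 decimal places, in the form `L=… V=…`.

L=1433.995 V=1126.257

2πR = 2π·28.5 = 179.070781
per-turn = √(179.070781² + 8²) = √(32066.3447 + 64) = √32130.3447 = 179.249392
L = 8 × 179.249392 = 1433.995140
V = π·0.5² × L = 0.785398 × 1433.995140 = 1126.257149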